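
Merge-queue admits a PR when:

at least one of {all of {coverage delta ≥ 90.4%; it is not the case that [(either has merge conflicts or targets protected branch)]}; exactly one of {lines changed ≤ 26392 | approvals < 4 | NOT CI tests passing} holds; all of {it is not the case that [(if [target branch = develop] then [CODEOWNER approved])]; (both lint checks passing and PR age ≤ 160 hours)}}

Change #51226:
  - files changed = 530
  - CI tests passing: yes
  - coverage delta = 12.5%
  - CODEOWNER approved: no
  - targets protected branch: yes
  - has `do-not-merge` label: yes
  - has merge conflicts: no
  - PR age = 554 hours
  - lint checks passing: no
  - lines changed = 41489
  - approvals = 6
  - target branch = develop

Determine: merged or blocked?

Blocked

Atomic conditions:
  coverage delta ≥ 90.4%: 12.5 ≥ 90.4 is false
  has merge conflicts: no → false
  targets protected branch: yes → true
  lines changed ≤ 26392: 41489 ≤ 26392 is false
  approvals < 4: 6 < 4 is false
  NOT CI tests passing: yes → false
  target branch = develop: develop == develop is true
  CODEOWNER approved: no → false
  lint checks passing: no → false
  PR age ≤ 160 hours: 554 ≤ 160 is false
Combine:
[1.2.1] false OR true = true
[1.2] NOT true = false
[1] false AND false = false
[2] exactly-one(false, false, false) = false
[3.1.1] true → false = false
[3.1] NOT false = true
[3.2] false AND false = false
[3] true AND false = false
[root] false OR false OR false = false
Overall: false → blocked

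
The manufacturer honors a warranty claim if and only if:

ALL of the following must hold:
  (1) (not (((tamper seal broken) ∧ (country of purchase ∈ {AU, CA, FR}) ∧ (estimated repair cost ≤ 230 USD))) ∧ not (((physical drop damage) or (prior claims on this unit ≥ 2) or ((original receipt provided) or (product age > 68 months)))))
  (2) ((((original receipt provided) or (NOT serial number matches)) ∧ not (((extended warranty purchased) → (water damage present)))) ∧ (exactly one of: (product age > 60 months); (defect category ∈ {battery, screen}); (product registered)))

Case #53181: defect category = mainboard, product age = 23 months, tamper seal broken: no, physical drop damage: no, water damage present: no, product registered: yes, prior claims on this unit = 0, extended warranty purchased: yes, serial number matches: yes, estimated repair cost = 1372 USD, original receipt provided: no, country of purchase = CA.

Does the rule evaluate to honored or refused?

Refused

Atomic conditions:
  tamper seal broken: no → false
  country of purchase ∈ {AU, CA, FR}: CA is in the set → true
  estimated repair cost ≤ 230 USD: 1372 ≤ 230 is false
  physical drop damage: no → false
  prior claims on this unit ≥ 2: 0 ≥ 2 is false
  original receipt provided: no → false
  product age > 68 months: 23 > 68 is false
  NOT serial number matches: yes → false
  extended warranty purchased: yes → true
  water damage present: no → false
  product age > 60 months: 23 > 60 is false
  defect category ∈ {battery, screen}: mainboard is not in the set → false
  product registered: yes → true
Combine:
[1.1.1] false AND true AND false = false
[1.1] NOT false = true
[1.2.1.3] false OR false = false
[1.2.1] false OR false OR false = false
[1.2] NOT false = true
[1] true AND true = true
[2.1.1] false OR false = false
[2.1.2.1] true → false = false
[2.1.2] NOT false = true
[2.1] false AND true = false
[2.2] exactly-one(false, false, true) = true
[2] false AND true = false
[root] true AND false = false
Overall: false → refused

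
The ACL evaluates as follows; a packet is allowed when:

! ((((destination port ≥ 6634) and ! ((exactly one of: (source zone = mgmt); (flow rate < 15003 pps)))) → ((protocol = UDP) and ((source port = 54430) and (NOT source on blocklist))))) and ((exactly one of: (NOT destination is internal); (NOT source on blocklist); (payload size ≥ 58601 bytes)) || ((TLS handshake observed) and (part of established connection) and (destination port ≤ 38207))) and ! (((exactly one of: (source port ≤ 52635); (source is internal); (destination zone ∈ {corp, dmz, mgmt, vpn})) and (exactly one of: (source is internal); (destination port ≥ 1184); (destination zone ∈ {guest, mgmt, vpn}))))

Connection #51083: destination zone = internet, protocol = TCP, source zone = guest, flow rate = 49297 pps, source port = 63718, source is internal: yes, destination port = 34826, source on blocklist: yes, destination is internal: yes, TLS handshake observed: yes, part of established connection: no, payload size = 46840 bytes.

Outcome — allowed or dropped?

Dropped

Atomic conditions:
  destination port ≥ 6634: 34826 ≥ 6634 is true
  source zone = mgmt: guest == mgmt is false
  flow rate < 15003 pps: 49297 < 15003 is false
  protocol = UDP: TCP == UDP is false
  source port = 54430: 63718 == 54430 is false
  NOT source on blocklist: yes → false
  NOT destination is internal: yes → false
  payload size ≥ 58601 bytes: 46840 ≥ 58601 is false
  TLS handshake observed: yes → true
  part of established connection: no → false
  destination port ≤ 38207: 34826 ≤ 38207 is true
  source port ≤ 52635: 63718 ≤ 52635 is false
  source is internal: yes → true
  destination zone ∈ {corp, dmz, mgmt, vpn}: internet is not in the set → false
  destination port ≥ 1184: 34826 ≥ 1184 is true
  destination zone ∈ {guest, mgmt, vpn}: internet is not in the set → false
Combine:
[1.1.1.2.1] exactly-one(false, false) = false
[1.1.1.2] NOT false = true
[1.1.1] true AND true = true
[1.1.2.2] false AND false = false
[1.1.2] false AND false = false
[1.1] true → false = false
[1] NOT false = true
[2.1] exactly-one(false, false, false) = false
[2.2] true AND false AND true = false
[2] false OR false = false
[3.1.1] exactly-one(false, true, false) = true
[3.1.2] exactly-one(true, true, false) = false
[3.1] true AND false = false
[3] NOT false = true
[root] true AND false AND true = false
Overall: false → dropped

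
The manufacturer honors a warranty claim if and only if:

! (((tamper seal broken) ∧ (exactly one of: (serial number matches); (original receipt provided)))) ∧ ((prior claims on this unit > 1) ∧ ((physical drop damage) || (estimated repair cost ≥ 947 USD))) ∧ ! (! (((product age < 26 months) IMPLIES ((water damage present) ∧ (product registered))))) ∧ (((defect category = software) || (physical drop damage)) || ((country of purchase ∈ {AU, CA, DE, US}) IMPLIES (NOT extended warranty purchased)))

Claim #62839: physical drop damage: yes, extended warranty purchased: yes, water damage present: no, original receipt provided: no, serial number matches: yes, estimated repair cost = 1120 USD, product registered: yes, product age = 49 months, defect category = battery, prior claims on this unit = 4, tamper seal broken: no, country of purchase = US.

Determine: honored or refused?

Honored

Atomic conditions:
  tamper seal broken: no → false
  serial number matches: yes → true
  original receipt provided: no → false
  prior claims on this unit > 1: 4 > 1 is true
  physical drop damage: yes → true
  estimated repair cost ≥ 947 USD: 1120 ≥ 947 is true
  product age < 26 months: 49 < 26 is false
  water damage present: no → false
  product registered: yes → true
  defect category = software: battery == software is false
  country of purchase ∈ {AU, CA, DE, US}: US is in the set → true
  NOT extended warranty purchased: yes → false
Combine:
[1.1.2] exactly-one(true, false) = true
[1.1] false AND true = false
[1] NOT false = true
[2.2] true OR true = true
[2] true AND true = true
[3.1.1.2] false AND true = false
[3.1.1] false → false (antecedent false ⇒ implication holds) = true
[3.1] NOT true = false
[3] NOT false = true
[4.1] false OR true = true
[4.2] true → false = false
[4] true OR false = true
[root] true AND true AND true AND true = true
Overall: true → honored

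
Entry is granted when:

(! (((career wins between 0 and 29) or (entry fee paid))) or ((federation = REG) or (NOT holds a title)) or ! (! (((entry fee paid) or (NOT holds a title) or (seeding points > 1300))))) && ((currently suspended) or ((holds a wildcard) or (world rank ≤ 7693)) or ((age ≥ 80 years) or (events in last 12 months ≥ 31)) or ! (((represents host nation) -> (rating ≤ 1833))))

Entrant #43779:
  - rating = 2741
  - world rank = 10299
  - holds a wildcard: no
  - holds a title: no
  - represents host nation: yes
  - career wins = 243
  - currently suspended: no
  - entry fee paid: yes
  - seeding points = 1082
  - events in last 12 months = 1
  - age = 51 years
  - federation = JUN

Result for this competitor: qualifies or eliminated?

Qualifies

Atomic conditions:
  career wins between 0 and 29: 243 in [0, 29] is false
  entry fee paid: yes → true
  federation = REG: JUN == REG is false
  NOT holds a title: no → true
  seeding points > 1300: 1082 > 1300 is false
  currently suspended: no → false
  holds a wildcard: no → false
  world rank ≤ 7693: 10299 ≤ 7693 is false
  age ≥ 80 years: 51 ≥ 80 is false
  events in last 12 months ≥ 31: 1 ≥ 31 is false
  represents host nation: yes → true
  rating ≤ 1833: 2741 ≤ 1833 is false
Combine:
[1.1.1] false OR true = true
[1.1] NOT true = false
[1.2] false OR true = true
[1.3.1.1] true OR true OR false = true
[1.3.1] NOT true = false
[1.3] NOT false = true
[1] false OR true OR true = true
[2.2] false OR false = false
[2.3] false OR false = false
[2.4.1] true → false = false
[2.4] NOT false = true
[2] false OR false OR false OR true = true
[root] true AND true = true
Overall: true → qualifies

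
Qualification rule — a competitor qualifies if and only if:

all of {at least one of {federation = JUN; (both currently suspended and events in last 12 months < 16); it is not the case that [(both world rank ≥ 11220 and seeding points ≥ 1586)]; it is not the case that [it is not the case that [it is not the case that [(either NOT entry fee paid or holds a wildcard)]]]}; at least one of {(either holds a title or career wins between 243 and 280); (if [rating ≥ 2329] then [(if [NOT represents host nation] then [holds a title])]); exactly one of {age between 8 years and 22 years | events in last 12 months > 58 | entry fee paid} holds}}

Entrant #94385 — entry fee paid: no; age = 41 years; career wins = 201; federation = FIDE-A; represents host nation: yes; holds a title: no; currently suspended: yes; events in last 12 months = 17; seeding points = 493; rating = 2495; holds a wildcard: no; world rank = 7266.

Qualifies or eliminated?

Atomic conditions:
  federation = JUN: FIDE-A == JUN is false
  currently suspended: yes → true
  events in last 12 months < 16: 17 < 16 is false
  world rank ≥ 11220: 7266 ≥ 11220 is false
  seeding points ≥ 1586: 493 ≥ 1586 is false
  NOT entry fee paid: no → true
  holds a wildcard: no → false
  holds a title: no → false
  career wins between 243 and 280: 201 in [243, 280] is false
  rating ≥ 2329: 2495 ≥ 2329 is true
  NOT represents host nation: yes → false
  age between 8 years and 22 years: 41 in [8, 22] is false
  events in last 12 months > 58: 17 > 58 is false
  entry fee paid: no → false
Combine:
[1.2] true AND false = false
[1.3.1] false AND false = false
[1.3] NOT false = true
[1.4.1.1.1] true OR false = true
[1.4.1.1] NOT true = false
[1.4.1] NOT false = true
[1.4] NOT true = false
[1] false OR false OR true OR false = true
[2.1] false OR false = false
[2.2.2] false → false (antecedent false ⇒ implication holds) = true
[2.2] true → true = true
[2.3] exactly-one(false, false, false) = false
[2] false OR true OR false = true
[root] true AND true = true
Overall: true → qualifies

Qualifies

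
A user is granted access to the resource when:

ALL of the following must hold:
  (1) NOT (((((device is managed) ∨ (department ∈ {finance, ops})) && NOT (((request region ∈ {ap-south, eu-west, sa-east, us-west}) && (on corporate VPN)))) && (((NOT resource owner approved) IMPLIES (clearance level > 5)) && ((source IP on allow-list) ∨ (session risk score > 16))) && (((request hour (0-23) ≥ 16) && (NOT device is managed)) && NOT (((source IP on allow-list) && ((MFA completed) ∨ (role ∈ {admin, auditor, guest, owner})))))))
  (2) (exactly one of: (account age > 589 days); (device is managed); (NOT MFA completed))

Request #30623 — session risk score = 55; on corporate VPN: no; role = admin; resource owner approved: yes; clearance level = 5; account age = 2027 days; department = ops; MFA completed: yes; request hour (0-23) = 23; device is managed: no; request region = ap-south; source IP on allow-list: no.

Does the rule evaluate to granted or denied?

Atomic conditions:
  device is managed: no → false
  department ∈ {finance, ops}: ops is in the set → true
  request region ∈ {ap-south, eu-west, sa-east, us-west}: ap-south is in the set → true
  on corporate VPN: no → false
  NOT resource owner approved: yes → false
  clearance level > 5: 5 > 5 is false
  source IP on allow-list: no → false
  session risk score > 16: 55 > 16 is true
  request hour (0-23) ≥ 16: 23 ≥ 16 is true
  NOT device is managed: no → true
  MFA completed: yes → true
  role ∈ {admin, auditor, guest, owner}: admin is in the set → true
  account age > 589 days: 2027 > 589 is true
  NOT MFA completed: yes → false
Combine:
[1.1.1.1] false OR true = true
[1.1.1.2.1] true AND false = false
[1.1.1.2] NOT false = true
[1.1.1] true AND true = true
[1.1.2.1] false → false (antecedent false ⇒ implication holds) = true
[1.1.2.2] false OR true = true
[1.1.2] true AND true = true
[1.1.3.1] true AND true = true
[1.1.3.2.1.2] true OR true = true
[1.1.3.2.1] false AND true = false
[1.1.3.2] NOT false = true
[1.1.3] true AND true = true
[1.1] true AND true AND true = true
[1] NOT true = false
[2] exactly-one(true, false, false) = true
[root] false AND true = false
Overall: false → denied

Denied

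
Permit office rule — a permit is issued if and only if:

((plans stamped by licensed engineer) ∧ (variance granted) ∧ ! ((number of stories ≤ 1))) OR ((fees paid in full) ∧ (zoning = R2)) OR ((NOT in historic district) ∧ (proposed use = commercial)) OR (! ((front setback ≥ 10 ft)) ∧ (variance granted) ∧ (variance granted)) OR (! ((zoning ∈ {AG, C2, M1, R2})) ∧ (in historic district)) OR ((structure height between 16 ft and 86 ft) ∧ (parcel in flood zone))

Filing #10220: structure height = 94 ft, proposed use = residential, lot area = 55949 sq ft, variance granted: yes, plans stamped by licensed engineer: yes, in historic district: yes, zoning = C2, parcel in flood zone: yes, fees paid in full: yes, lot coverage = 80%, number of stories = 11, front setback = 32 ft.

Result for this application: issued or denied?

Issued

Atomic conditions:
  plans stamped by licensed engineer: yes → true
  variance granted: yes → true
  number of stories ≤ 1: 11 ≤ 1 is false
  fees paid in full: yes → true
  zoning = R2: C2 == R2 is false
  NOT in historic district: yes → false
  proposed use = commercial: residential == commercial is false
  front setback ≥ 10 ft: 32 ≥ 10 is true
  zoning ∈ {AG, C2, M1, R2}: C2 is in the set → true
  in historic district: yes → true
  structure height between 16 ft and 86 ft: 94 in [16, 86] is false
  parcel in flood zone: yes → true
Combine:
[1.3] NOT false = true
[1] true AND true AND true = true
[2] true AND false = false
[3] false AND false = false
[4.1] NOT true = false
[4] false AND true AND true = false
[5.1] NOT true = false
[5] false AND true = false
[6] false AND true = false
[root] true OR false OR false OR false OR false OR false = true
Overall: true → issued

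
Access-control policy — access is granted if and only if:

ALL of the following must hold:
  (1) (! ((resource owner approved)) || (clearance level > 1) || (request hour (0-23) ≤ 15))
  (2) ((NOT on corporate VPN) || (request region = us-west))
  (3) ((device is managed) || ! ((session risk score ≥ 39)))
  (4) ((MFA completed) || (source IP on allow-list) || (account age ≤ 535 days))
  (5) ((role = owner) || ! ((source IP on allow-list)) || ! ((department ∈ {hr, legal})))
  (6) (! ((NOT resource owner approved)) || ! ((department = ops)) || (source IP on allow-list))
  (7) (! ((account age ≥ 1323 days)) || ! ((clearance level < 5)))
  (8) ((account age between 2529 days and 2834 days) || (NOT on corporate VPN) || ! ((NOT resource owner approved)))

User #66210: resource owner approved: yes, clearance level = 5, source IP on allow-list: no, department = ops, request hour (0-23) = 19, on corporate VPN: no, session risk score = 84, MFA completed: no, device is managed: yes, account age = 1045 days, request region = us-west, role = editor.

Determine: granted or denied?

Denied

Atomic conditions:
  resource owner approved: yes → true
  clearance level > 1: 5 > 1 is true
  request hour (0-23) ≤ 15: 19 ≤ 15 is false
  NOT on corporate VPN: no → true
  request region = us-west: us-west == us-west is true
  device is managed: yes → true
  session risk score ≥ 39: 84 ≥ 39 is true
  MFA completed: no → false
  source IP on allow-list: no → false
  account age ≤ 535 days: 1045 ≤ 535 is false
  role = owner: editor == owner is false
  department ∈ {hr, legal}: ops is not in the set → false
  NOT resource owner approved: yes → false
  department = ops: ops == ops is true
  account age ≥ 1323 days: 1045 ≥ 1323 is false
  clearance level < 5: 5 < 5 is false
  account age between 2529 days and 2834 days: 1045 in [2529, 2834] is false
Combine:
[1.1] NOT true = false
[1] false OR true OR false = true
[2] true OR true = true
[3.2] NOT true = false
[3] true OR false = true
[4] false OR false OR false = false
[5.2] NOT false = true
[5.3] NOT false = true
[5] false OR true OR true = true
[6.1] NOT false = true
[6.2] NOT true = false
[6] true OR false OR false = true
[7.1] NOT false = true
[7.2] NOT false = true
[7] true OR true = true
[8.3] NOT false = true
[8] false OR true OR true = true
[root] true AND true AND true AND false AND true AND true AND true AND true = false
Overall: false → denied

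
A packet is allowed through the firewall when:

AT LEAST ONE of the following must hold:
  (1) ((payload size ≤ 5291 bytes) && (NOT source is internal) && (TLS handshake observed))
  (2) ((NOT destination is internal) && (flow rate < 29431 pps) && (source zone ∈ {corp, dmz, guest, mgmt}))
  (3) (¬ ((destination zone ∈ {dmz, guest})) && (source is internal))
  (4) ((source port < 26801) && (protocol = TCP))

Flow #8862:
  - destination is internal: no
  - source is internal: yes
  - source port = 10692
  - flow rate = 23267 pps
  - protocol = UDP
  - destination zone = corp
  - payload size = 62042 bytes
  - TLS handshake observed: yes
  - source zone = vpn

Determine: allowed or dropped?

Allowed

Atomic conditions:
  payload size ≤ 5291 bytes: 62042 ≤ 5291 is false
  NOT source is internal: yes → false
  TLS handshake observed: yes → true
  NOT destination is internal: no → true
  flow rate < 29431 pps: 23267 < 29431 is true
  source zone ∈ {corp, dmz, guest, mgmt}: vpn is not in the set → false
  destination zone ∈ {dmz, guest}: corp is not in the set → false
  source is internal: yes → true
  source port < 26801: 10692 < 26801 is true
  protocol = TCP: UDP == TCP is false
Combine:
[1] false AND false AND true = false
[2] true AND true AND false = false
[3.1] NOT false = true
[3] true AND true = true
[4] true AND false = false
[root] false OR false OR true OR false = true
Overall: true → allowed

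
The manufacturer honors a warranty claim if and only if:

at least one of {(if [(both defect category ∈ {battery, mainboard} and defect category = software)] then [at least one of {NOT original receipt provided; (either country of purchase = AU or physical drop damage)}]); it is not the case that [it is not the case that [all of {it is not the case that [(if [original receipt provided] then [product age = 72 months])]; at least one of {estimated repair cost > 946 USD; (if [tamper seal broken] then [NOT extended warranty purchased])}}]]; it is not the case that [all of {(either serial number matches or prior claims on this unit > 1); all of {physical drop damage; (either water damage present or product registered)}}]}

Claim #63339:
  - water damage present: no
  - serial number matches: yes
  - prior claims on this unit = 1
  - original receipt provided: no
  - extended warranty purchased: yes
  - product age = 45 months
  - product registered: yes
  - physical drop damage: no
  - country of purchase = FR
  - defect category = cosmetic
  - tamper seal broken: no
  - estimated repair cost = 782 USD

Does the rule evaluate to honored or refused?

Honored

Atomic conditions:
  defect category ∈ {battery, mainboard}: cosmetic is not in the set → false
  defect category = software: cosmetic == software is false
  NOT original receipt provided: no → true
  country of purchase = AU: FR == AU is false
  physical drop damage: no → false
  original receipt provided: no → false
  product age = 72 months: 45 == 72 is false
  estimated repair cost > 946 USD: 782 > 946 is false
  tamper seal broken: no → false
  NOT extended warranty purchased: yes → false
  serial number matches: yes → true
  prior claims on this unit > 1: 1 > 1 is false
  water damage present: no → false
  product registered: yes → true
Combine:
[1.1] false AND false = false
[1.2.2] false OR false = false
[1.2] true OR false = true
[1] false → true (antecedent false ⇒ implication holds) = true
[2.1.1.1.1] false → false (antecedent false ⇒ implication holds) = true
[2.1.1.1] NOT true = false
[2.1.1.2.2] false → false (antecedent false ⇒ implication holds) = true
[2.1.1.2] false OR true = true
[2.1.1] false AND true = false
[2.1] NOT false = true
[2] NOT true = false
[3.1.1] true OR false = true
[3.1.2.2] false OR true = true
[3.1.2] false AND true = false
[3.1] true AND false = false
[3] NOT false = true
[root] true OR false OR true = true
Overall: true → honored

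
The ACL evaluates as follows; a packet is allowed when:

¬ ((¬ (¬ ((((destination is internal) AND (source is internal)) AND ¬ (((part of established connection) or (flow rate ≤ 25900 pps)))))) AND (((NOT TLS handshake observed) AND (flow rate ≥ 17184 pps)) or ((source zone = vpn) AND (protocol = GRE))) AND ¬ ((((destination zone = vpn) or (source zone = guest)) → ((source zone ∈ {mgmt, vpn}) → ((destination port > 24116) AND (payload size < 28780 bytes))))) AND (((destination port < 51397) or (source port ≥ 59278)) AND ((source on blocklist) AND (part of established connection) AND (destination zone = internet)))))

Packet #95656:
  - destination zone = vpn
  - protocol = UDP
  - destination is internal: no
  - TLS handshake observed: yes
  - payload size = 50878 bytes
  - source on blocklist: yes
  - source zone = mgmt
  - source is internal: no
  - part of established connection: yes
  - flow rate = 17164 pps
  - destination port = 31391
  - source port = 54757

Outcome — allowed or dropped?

Atomic conditions:
  destination is internal: no → false
  source is internal: no → false
  part of established connection: yes → true
  flow rate ≤ 25900 pps: 17164 ≤ 25900 is true
  NOT TLS handshake observed: yes → false
  flow rate ≥ 17184 pps: 17164 ≥ 17184 is false
  source zone = vpn: mgmt == vpn is false
  protocol = GRE: UDP == GRE is false
  destination zone = vpn: vpn == vpn is true
  source zone = guest: mgmt == guest is false
  source zone ∈ {mgmt, vpn}: mgmt is in the set → true
  destination port > 24116: 31391 > 24116 is true
  payload size < 28780 bytes: 50878 < 28780 is false
  destination port < 51397: 31391 < 51397 is true
  source port ≥ 59278: 54757 ≥ 59278 is false
  source on blocklist: yes → true
  destination zone = internet: vpn == internet is false
Combine:
[1.1.1.1.1] false AND false = false
[1.1.1.1.2.1] true OR true = true
[1.1.1.1.2] NOT true = false
[1.1.1.1] false AND false = false
[1.1.1] NOT false = true
[1.1] NOT true = false
[1.2.1] false AND false = false
[1.2.2] false AND false = false
[1.2] false OR false = false
[1.3.1.1] true OR false = true
[1.3.1.2.2] true AND false = false
[1.3.1.2] true → false = false
[1.3.1] true → false = false
[1.3] NOT false = true
[1.4.1] true OR false = true
[1.4.2] true AND true AND false = false
[1.4] true AND false = false
[1] false AND false AND true AND false = false
[root] NOT false = true
Overall: true → allowed

Allowed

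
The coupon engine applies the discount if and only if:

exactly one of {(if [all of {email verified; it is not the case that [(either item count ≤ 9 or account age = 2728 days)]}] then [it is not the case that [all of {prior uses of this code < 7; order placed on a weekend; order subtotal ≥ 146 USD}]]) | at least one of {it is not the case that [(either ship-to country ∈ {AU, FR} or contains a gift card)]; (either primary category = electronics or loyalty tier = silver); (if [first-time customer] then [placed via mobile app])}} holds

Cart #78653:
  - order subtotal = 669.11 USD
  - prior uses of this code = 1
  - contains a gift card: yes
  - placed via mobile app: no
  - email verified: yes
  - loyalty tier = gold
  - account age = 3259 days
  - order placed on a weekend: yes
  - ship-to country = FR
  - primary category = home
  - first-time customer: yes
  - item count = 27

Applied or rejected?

Atomic conditions:
  email verified: yes → true
  item count ≤ 9: 27 ≤ 9 is false
  account age = 2728 days: 3259 == 2728 is false
  prior uses of this code < 7: 1 < 7 is true
  order placed on a weekend: yes → true
  order subtotal ≥ 146 USD: 669.11 ≥ 146 is true
  ship-to country ∈ {AU, FR}: FR is in the set → true
  contains a gift card: yes → true
  primary category = electronics: home == electronics is false
  loyalty tier = silver: gold == silver is false
  first-time customer: yes → true
  placed via mobile app: no → false
Combine:
[1.1.2.1] false OR false = false
[1.1.2] NOT false = true
[1.1] true AND true = true
[1.2.1] true AND true AND true = true
[1.2] NOT true = false
[1] true → false = false
[2.1.1] true OR true = true
[2.1] NOT true = false
[2.2] false OR false = false
[2.3] true → false = false
[2] false OR false OR false = false
[root] exactly-one(false, false) = false
Overall: false → rejected

Rejected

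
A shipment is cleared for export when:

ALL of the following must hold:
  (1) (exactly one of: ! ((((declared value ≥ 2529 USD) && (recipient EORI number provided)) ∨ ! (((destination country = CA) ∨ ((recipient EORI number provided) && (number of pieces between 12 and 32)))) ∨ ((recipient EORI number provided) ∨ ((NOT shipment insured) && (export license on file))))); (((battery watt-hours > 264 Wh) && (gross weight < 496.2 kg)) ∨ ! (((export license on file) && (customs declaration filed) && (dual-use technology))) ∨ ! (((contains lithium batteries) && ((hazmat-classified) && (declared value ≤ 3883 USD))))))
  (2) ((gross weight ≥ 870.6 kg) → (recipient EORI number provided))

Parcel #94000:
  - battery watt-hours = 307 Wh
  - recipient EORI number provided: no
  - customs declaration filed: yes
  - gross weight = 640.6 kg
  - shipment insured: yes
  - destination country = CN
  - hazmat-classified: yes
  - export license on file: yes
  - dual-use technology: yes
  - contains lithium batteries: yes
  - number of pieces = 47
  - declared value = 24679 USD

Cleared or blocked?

Cleared

Atomic conditions:
  declared value ≥ 2529 USD: 24679 ≥ 2529 is true
  recipient EORI number provided: no → false
  destination country = CA: CN == CA is false
  number of pieces between 12 and 32: 47 in [12, 32] is false
  NOT shipment insured: yes → false
  export license on file: yes → true
  battery watt-hours > 264 Wh: 307 > 264 is true
  gross weight < 496.2 kg: 640.6 < 496.2 is false
  customs declaration filed: yes → true
  dual-use technology: yes → true
  contains lithium batteries: yes → true
  hazmat-classified: yes → true
  declared value ≤ 3883 USD: 24679 ≤ 3883 is false
  gross weight ≥ 870.6 kg: 640.6 ≥ 870.6 is false
Combine:
[1.1.1.1] true AND false = false
[1.1.1.2.1.2] false AND false = false
[1.1.1.2.1] false OR false = false
[1.1.1.2] NOT false = true
[1.1.1.3.2] false AND true = false
[1.1.1.3] false OR false = false
[1.1.1] false OR true OR false = true
[1.1] NOT true = false
[1.2.1] true AND false = false
[1.2.2.1] true AND true AND true = true
[1.2.2] NOT true = false
[1.2.3.1.2] true AND false = false
[1.2.3.1] true AND false = false
[1.2.3] NOT false = true
[1.2] false OR false OR true = true
[1] exactly-one(false, true) = true
[2] false → false (antecedent false ⇒ implication holds) = true
[root] true AND true = true
Overall: true → cleared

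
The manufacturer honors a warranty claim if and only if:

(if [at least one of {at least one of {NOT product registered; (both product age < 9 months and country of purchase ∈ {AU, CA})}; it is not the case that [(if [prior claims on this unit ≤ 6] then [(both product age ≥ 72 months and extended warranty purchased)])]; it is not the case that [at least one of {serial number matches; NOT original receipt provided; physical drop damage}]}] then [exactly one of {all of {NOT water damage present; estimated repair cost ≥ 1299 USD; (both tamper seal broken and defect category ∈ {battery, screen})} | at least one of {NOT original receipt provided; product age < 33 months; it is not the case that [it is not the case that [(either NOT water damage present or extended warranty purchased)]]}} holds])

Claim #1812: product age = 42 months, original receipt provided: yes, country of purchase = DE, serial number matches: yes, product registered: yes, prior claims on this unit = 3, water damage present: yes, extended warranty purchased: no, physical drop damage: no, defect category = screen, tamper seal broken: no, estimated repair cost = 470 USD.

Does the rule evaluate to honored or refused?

Refused

Atomic conditions:
  NOT product registered: yes → false
  product age < 9 months: 42 < 9 is false
  country of purchase ∈ {AU, CA}: DE is not in the set → false
  prior claims on this unit ≤ 6: 3 ≤ 6 is true
  product age ≥ 72 months: 42 ≥ 72 is false
  extended warranty purchased: no → false
  serial number matches: yes → true
  NOT original receipt provided: yes → false
  physical drop damage: no → false
  NOT water damage present: yes → false
  estimated repair cost ≥ 1299 USD: 470 ≥ 1299 is false
  tamper seal broken: no → false
  defect category ∈ {battery, screen}: screen is in the set → true
  product age < 33 months: 42 < 33 is false
Combine:
[1.1.2] false AND false = false
[1.1] false OR false = false
[1.2.1.2] false AND false = false
[1.2.1] true → false = false
[1.2] NOT false = true
[1.3.1] true OR false OR false = true
[1.3] NOT true = false
[1] false OR true OR false = true
[2.1.3] false AND true = false
[2.1] false AND false AND false = false
[2.2.3.1.1] false OR false = false
[2.2.3.1] NOT false = true
[2.2.3] NOT true = false
[2.2] false OR false OR false = false
[2] exactly-one(false, false) = false
[root] true → false = false
Overall: false → refused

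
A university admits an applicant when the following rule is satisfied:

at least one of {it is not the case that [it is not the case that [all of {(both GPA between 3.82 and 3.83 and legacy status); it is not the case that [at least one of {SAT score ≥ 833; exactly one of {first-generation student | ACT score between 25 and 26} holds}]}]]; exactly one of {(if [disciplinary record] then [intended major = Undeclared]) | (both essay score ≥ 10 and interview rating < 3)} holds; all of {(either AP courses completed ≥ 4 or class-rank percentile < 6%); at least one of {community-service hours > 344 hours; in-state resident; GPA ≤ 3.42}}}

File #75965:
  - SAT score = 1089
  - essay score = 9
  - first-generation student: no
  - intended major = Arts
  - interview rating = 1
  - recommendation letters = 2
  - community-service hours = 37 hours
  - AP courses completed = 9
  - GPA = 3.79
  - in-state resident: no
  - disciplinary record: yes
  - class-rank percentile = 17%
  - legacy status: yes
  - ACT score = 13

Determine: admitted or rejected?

Rejected

Atomic conditions:
  GPA between 3.82 and 3.83: 3.79 in [3.82, 3.83] is false
  legacy status: yes → true
  SAT score ≥ 833: 1089 ≥ 833 is true
  first-generation student: no → false
  ACT score between 25 and 26: 13 in [25, 26] is false
  disciplinary record: yes → true
  intended major = Undeclared: Arts == Undeclared is false
  essay score ≥ 10: 9 ≥ 10 is false
  interview rating < 3: 1 < 3 is true
  AP courses completed ≥ 4: 9 ≥ 4 is true
  class-rank percentile < 6%: 17 < 6 is false
  community-service hours > 344 hours: 37 > 344 is false
  in-state resident: no → false
  GPA ≤ 3.42: 3.79 ≤ 3.42 is false
Combine:
[1.1.1.1] false AND true = false
[1.1.1.2.1.2] exactly-one(false, false) = false
[1.1.1.2.1] true OR false = true
[1.1.1.2] NOT true = false
[1.1.1] false AND false = false
[1.1] NOT false = true
[1] NOT true = false
[2.1] true → false = false
[2.2] false AND true = false
[2] exactly-one(false, false) = false
[3.1] true OR false = true
[3.2] false OR false OR false = false
[3] true AND false = false
[root] false OR false OR false = false
Overall: false → rejected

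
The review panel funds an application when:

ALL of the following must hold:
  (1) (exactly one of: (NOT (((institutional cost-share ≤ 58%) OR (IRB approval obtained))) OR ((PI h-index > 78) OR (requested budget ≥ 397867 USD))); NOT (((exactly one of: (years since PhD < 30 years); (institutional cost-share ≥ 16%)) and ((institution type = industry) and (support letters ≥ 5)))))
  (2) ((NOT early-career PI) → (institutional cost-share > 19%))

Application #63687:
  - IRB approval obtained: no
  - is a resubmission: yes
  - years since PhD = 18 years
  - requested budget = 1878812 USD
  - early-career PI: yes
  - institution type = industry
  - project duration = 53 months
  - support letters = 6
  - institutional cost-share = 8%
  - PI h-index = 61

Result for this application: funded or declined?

Atomic conditions:
  institutional cost-share ≤ 58%: 8 ≤ 58 is true
  IRB approval obtained: no → false
  PI h-index > 78: 61 > 78 is false
  requested budget ≥ 397867 USD: 1878812 ≥ 397867 is true
  years since PhD < 30 years: 18 < 30 is true
  institutional cost-share ≥ 16%: 8 ≥ 16 is false
  institution type = industry: industry == industry is true
  support letters ≥ 5: 6 ≥ 5 is true
  NOT early-career PI: yes → false
  institutional cost-share > 19%: 8 > 19 is false
Combine:
[1.1.1.1] true OR false = true
[1.1.1] NOT true = false
[1.1.2] false OR true = true
[1.1] false OR true = true
[1.2.1.1] exactly-one(true, false) = true
[1.2.1.2] true AND true = true
[1.2.1] true AND true = true
[1.2] NOT true = false
[1] exactly-one(true, false) = true
[2] false → false (antecedent false ⇒ implication holds) = true
[root] true AND true = true
Overall: true → funded

Funded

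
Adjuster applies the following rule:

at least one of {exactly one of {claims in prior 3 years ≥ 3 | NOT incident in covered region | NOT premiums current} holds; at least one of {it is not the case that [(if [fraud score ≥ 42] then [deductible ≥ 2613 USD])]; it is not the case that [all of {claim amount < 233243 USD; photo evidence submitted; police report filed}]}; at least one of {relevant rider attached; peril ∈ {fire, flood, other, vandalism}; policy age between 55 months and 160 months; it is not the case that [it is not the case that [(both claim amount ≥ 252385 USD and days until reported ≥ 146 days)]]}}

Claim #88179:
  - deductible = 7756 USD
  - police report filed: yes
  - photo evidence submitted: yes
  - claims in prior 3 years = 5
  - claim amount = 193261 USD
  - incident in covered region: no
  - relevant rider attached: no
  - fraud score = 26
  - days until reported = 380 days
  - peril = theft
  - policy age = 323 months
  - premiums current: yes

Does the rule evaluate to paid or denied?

Atomic conditions:
  claims in prior 3 years ≥ 3: 5 ≥ 3 is true
  NOT incident in covered region: no → true
  NOT premiums current: yes → false
  fraud score ≥ 42: 26 ≥ 42 is false
  deductible ≥ 2613 USD: 7756 ≥ 2613 is true
  claim amount < 233243 USD: 193261 < 233243 is true
  photo evidence submitted: yes → true
  police report filed: yes → true
  relevant rider attached: no → false
  peril ∈ {fire, flood, other, vandalism}: theft is not in the set → false
  policy age between 55 months and 160 months: 323 in [55, 160] is false
  claim amount ≥ 252385 USD: 193261 ≥ 252385 is false
  days until reported ≥ 146 days: 380 ≥ 146 is true
Combine:
[1] exactly-one(true, true, false) = false
[2.1.1] false → true (antecedent false ⇒ implication holds) = true
[2.1] NOT true = false
[2.2.1] true AND true AND true = true
[2.2] NOT true = false
[2] false OR false = false
[3.4.1.1] false AND true = false
[3.4.1] NOT false = true
[3.4] NOT true = false
[3] false OR false OR false OR false = false
[root] false OR false OR false = false
Overall: false → denied

Denied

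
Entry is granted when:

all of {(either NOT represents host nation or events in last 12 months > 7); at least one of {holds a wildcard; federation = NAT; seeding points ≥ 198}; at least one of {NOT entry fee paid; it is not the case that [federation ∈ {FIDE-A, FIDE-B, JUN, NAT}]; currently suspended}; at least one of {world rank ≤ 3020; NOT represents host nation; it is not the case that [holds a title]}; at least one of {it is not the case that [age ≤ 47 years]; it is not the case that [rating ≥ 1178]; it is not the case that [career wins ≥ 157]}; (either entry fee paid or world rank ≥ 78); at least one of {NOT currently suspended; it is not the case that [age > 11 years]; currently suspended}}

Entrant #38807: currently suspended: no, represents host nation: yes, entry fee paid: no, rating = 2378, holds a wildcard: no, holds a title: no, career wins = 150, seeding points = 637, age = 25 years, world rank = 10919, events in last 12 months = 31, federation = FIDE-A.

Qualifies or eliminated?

Atomic conditions:
  NOT represents host nation: yes → false
  events in last 12 months > 7: 31 > 7 is true
  holds a wildcard: no → false
  federation = NAT: FIDE-A == NAT is false
  seeding points ≥ 198: 637 ≥ 198 is true
  NOT entry fee paid: no → true
  federation ∈ {FIDE-A, FIDE-B, JUN, NAT}: FIDE-A is in the set → true
  currently suspended: no → false
  world rank ≤ 3020: 10919 ≤ 3020 is false
  holds a title: no → false
  age ≤ 47 years: 25 ≤ 47 is true
  rating ≥ 1178: 2378 ≥ 1178 is true
  career wins ≥ 157: 150 ≥ 157 is false
  entry fee paid: no → false
  world rank ≥ 78: 10919 ≥ 78 is true
  NOT currently suspended: no → true
  age > 11 years: 25 > 11 is true
Combine:
[1] false OR true = true
[2] false OR false OR true = true
[3.2] NOT true = false
[3] true OR false OR false = true
[4.3] NOT false = true
[4] false OR false OR true = true
[5.1] NOT true = false
[5.2] NOT true = false
[5.3] NOT false = true
[5] false OR false OR true = true
[6] false OR true = true
[7.2] NOT true = false
[7] true OR false OR false = true
[root] true AND true AND true AND true AND true AND true AND true = true
Overall: true → qualifies

Qualifies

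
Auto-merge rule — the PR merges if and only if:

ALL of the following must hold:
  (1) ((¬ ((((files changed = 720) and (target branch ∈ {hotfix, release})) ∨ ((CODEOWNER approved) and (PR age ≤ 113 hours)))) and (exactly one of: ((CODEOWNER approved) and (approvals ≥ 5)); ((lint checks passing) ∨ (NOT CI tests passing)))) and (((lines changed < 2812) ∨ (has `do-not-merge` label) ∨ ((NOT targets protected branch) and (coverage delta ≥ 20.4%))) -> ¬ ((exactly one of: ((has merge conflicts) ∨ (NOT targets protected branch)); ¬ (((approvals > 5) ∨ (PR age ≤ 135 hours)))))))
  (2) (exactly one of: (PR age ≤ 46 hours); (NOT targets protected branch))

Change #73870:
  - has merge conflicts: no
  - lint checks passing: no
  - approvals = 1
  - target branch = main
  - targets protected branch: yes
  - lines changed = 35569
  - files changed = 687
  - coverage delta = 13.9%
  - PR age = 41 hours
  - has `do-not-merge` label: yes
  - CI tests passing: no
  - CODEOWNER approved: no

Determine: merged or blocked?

Merged

Atomic conditions:
  files changed = 720: 687 == 720 is false
  target branch ∈ {hotfix, release}: main is not in the set → false
  CODEOWNER approved: no → false
  PR age ≤ 113 hours: 41 ≤ 113 is true
  approvals ≥ 5: 1 ≥ 5 is false
  lint checks passing: no → false
  NOT CI tests passing: no → true
  lines changed < 2812: 35569 < 2812 is false
  has `do-not-merge` label: yes → true
  NOT targets protected branch: yes → false
  coverage delta ≥ 20.4%: 13.9 ≥ 20.4 is false
  has merge conflicts: no → false
  approvals > 5: 1 > 5 is false
  PR age ≤ 135 hours: 41 ≤ 135 is true
  PR age ≤ 46 hours: 41 ≤ 46 is true
Combine:
[1.1.1.1.1] false AND false = false
[1.1.1.1.2] false AND true = false
[1.1.1.1] false OR false = false
[1.1.1] NOT false = true
[1.1.2.1] false AND false = false
[1.1.2.2] false OR true = true
[1.1.2] exactly-one(false, true) = true
[1.1] true AND true = true
[1.2.1.3] false AND false = false
[1.2.1] false OR true OR false = true
[1.2.2.1.1] false OR false = false
[1.2.2.1.2.1] false OR true = true
[1.2.2.1.2] NOT true = false
[1.2.2.1] exactly-one(false, false) = false
[1.2.2] NOT false = true
[1.2] true → true = true
[1] true AND true = true
[2] exactly-one(true, false) = true
[root] true AND true = true
Overall: true → merged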